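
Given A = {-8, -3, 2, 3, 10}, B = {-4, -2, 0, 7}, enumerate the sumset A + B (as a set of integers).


A + B = {a + b : a ∈ A, b ∈ B}.
Enumerate all |A|·|B| = 5·4 = 20 pairs (a, b) and collect distinct sums.
a = -8: -8+-4=-12, -8+-2=-10, -8+0=-8, -8+7=-1
a = -3: -3+-4=-7, -3+-2=-5, -3+0=-3, -3+7=4
a = 2: 2+-4=-2, 2+-2=0, 2+0=2, 2+7=9
a = 3: 3+-4=-1, 3+-2=1, 3+0=3, 3+7=10
a = 10: 10+-4=6, 10+-2=8, 10+0=10, 10+7=17
Collecting distinct sums: A + B = {-12, -10, -8, -7, -5, -3, -2, -1, 0, 1, 2, 3, 4, 6, 8, 9, 10, 17}
|A + B| = 18

A + B = {-12, -10, -8, -7, -5, -3, -2, -1, 0, 1, 2, 3, 4, 6, 8, 9, 10, 17}


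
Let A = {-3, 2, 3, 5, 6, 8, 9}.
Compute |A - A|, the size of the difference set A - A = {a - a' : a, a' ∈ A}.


A - A = {a - a' : a, a' ∈ A}; |A| = 7.
Bounds: 2|A|-1 ≤ |A - A| ≤ |A|² - |A| + 1, i.e. 13 ≤ |A - A| ≤ 43.
Note: 0 ∈ A - A always (from a - a). The set is symmetric: if d ∈ A - A then -d ∈ A - A.
Enumerate nonzero differences d = a - a' with a > a' (then include -d):
Positive differences: {1, 2, 3, 4, 5, 6, 7, 8, 9, 11, 12}
Full difference set: {0} ∪ (positive diffs) ∪ (negative diffs).
|A - A| = 1 + 2·11 = 23 (matches direct enumeration: 23).

|A - A| = 23


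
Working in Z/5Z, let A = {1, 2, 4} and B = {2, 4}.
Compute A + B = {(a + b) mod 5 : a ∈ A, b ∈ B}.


Work in Z/5Z: reduce every sum a + b modulo 5.
Enumerate all 6 pairs:
a = 1: 1+2=3, 1+4=0
a = 2: 2+2=4, 2+4=1
a = 4: 4+2=1, 4+4=3
Distinct residues collected: {0, 1, 3, 4}
|A + B| = 4 (out of 5 total residues).

A + B = {0, 1, 3, 4}


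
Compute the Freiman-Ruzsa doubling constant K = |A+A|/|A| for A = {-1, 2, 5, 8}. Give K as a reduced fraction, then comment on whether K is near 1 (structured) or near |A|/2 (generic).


|A| = 4.
Compute A + A by enumerating all 16 pairs.
A + A = {-2, 1, 4, 7, 10, 13, 16}, so |A + A| = 7.
K = |A + A| / |A| = 7/4 (already in lowest terms) ≈ 1.7500.
Reference: AP of size 4 gives K = 7/4 ≈ 1.7500; a fully generic set of size 4 gives K ≈ 2.5000.

|A| = 4, |A + A| = 7, K = 7/4.


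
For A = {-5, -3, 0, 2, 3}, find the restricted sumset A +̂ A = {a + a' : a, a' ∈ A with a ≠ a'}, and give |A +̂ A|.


Restricted sumset: A +̂ A = {a + a' : a ∈ A, a' ∈ A, a ≠ a'}.
Equivalently, take A + A and drop any sum 2a that is achievable ONLY as a + a for a ∈ A (i.e. sums representable only with equal summands).
Enumerate pairs (a, a') with a < a' (symmetric, so each unordered pair gives one sum; this covers all a ≠ a'):
  -5 + -3 = -8
  -5 + 0 = -5
  -5 + 2 = -3
  -5 + 3 = -2
  -3 + 0 = -3
  -3 + 2 = -1
  -3 + 3 = 0
  0 + 2 = 2
  0 + 3 = 3
  2 + 3 = 5
Collected distinct sums: {-8, -5, -3, -2, -1, 0, 2, 3, 5}
|A +̂ A| = 9
(Reference bound: |A +̂ A| ≥ 2|A| - 3 for |A| ≥ 2, with |A| = 5 giving ≥ 7.)

|A +̂ A| = 9


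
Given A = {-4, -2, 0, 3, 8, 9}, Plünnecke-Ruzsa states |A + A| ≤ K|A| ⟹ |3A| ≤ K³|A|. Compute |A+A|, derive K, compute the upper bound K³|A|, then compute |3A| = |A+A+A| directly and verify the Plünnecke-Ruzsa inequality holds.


|A| = 6.
Step 1: Compute A + A by enumerating all 36 pairs.
A + A = {-8, -6, -4, -2, -1, 0, 1, 3, 4, 5, 6, 7, 8, 9, 11, 12, 16, 17, 18}, so |A + A| = 19.
Step 2: Doubling constant K = |A + A|/|A| = 19/6 = 19/6 ≈ 3.1667.
Step 3: Plünnecke-Ruzsa gives |3A| ≤ K³·|A| = (3.1667)³ · 6 ≈ 190.5278.
Step 4: Compute 3A = A + A + A directly by enumerating all triples (a,b,c) ∈ A³; |3A| = 35.
Step 5: Check 35 ≤ 190.5278? Yes ✓.

K = 19/6, Plünnecke-Ruzsa bound K³|A| ≈ 190.5278, |3A| = 35, inequality holds.


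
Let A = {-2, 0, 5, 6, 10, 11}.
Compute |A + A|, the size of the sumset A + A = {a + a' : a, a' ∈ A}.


A + A = {a + a' : a, a' ∈ A}; |A| = 6.
General bounds: 2|A| - 1 ≤ |A + A| ≤ |A|(|A|+1)/2, i.e. 11 ≤ |A + A| ≤ 21.
Lower bound 2|A|-1 is attained iff A is an arithmetic progression.
Enumerate sums a + a' for a ≤ a' (symmetric, so this suffices):
a = -2: -2+-2=-4, -2+0=-2, -2+5=3, -2+6=4, -2+10=8, -2+11=9
a = 0: 0+0=0, 0+5=5, 0+6=6, 0+10=10, 0+11=11
a = 5: 5+5=10, 5+6=11, 5+10=15, 5+11=16
a = 6: 6+6=12, 6+10=16, 6+11=17
a = 10: 10+10=20, 10+11=21
a = 11: 11+11=22
Distinct sums: {-4, -2, 0, 3, 4, 5, 6, 8, 9, 10, 11, 12, 15, 16, 17, 20, 21, 22}
|A + A| = 18

|A + A| = 18


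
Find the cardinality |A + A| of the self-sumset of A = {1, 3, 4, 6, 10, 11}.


A + A = {a + a' : a, a' ∈ A}; |A| = 6.
General bounds: 2|A| - 1 ≤ |A + A| ≤ |A|(|A|+1)/2, i.e. 11 ≤ |A + A| ≤ 21.
Lower bound 2|A|-1 is attained iff A is an arithmetic progression.
Enumerate sums a + a' for a ≤ a' (symmetric, so this suffices):
a = 1: 1+1=2, 1+3=4, 1+4=5, 1+6=7, 1+10=11, 1+11=12
a = 3: 3+3=6, 3+4=7, 3+6=9, 3+10=13, 3+11=14
a = 4: 4+4=8, 4+6=10, 4+10=14, 4+11=15
a = 6: 6+6=12, 6+10=16, 6+11=17
a = 10: 10+10=20, 10+11=21
a = 11: 11+11=22
Distinct sums: {2, 4, 5, 6, 7, 8, 9, 10, 11, 12, 13, 14, 15, 16, 17, 20, 21, 22}
|A + A| = 18

|A + A| = 18


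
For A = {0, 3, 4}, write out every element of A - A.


A - A = {a - a' : a, a' ∈ A}.
Compute a - a' for each ordered pair (a, a'):
a = 0: 0-0=0, 0-3=-3, 0-4=-4
a = 3: 3-0=3, 3-3=0, 3-4=-1
a = 4: 4-0=4, 4-3=1, 4-4=0
Collecting distinct values (and noting 0 appears from a-a):
A - A = {-4, -3, -1, 0, 1, 3, 4}
|A - A| = 7

A - A = {-4, -3, -1, 0, 1, 3, 4}


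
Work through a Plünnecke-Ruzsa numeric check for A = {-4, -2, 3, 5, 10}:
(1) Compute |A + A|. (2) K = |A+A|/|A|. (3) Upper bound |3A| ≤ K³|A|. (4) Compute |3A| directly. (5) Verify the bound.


|A| = 5.
Step 1: Compute A + A by enumerating all 25 pairs.
A + A = {-8, -6, -4, -1, 1, 3, 6, 8, 10, 13, 15, 20}, so |A + A| = 12.
Step 2: Doubling constant K = |A + A|/|A| = 12/5 = 12/5 ≈ 2.4000.
Step 3: Plünnecke-Ruzsa gives |3A| ≤ K³·|A| = (2.4000)³ · 5 ≈ 69.1200.
Step 4: Compute 3A = A + A + A directly by enumerating all triples (a,b,c) ∈ A³; |3A| = 22.
Step 5: Check 22 ≤ 69.1200? Yes ✓.

K = 12/5, Plünnecke-Ruzsa bound K³|A| ≈ 69.1200, |3A| = 22, inequality holds.


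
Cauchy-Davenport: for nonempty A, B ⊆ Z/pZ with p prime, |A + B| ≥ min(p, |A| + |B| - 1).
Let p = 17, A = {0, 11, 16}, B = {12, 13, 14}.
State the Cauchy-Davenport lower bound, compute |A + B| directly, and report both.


Cauchy-Davenport: |A + B| ≥ min(p, |A| + |B| - 1) for A, B nonempty in Z/pZ.
|A| = 3, |B| = 3, p = 17.
CD lower bound = min(17, 3 + 3 - 1) = min(17, 5) = 5.
Compute A + B mod 17 directly:
a = 0: 0+12=12, 0+13=13, 0+14=14
a = 11: 11+12=6, 11+13=7, 11+14=8
a = 16: 16+12=11, 16+13=12, 16+14=13
A + B = {6, 7, 8, 11, 12, 13, 14}, so |A + B| = 7.
Verify: 7 ≥ 5? Yes ✓.

CD lower bound = 5, actual |A + B| = 7.


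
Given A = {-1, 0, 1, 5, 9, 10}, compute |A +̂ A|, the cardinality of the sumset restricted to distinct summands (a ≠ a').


Restricted sumset: A +̂ A = {a + a' : a ∈ A, a' ∈ A, a ≠ a'}.
Equivalently, take A + A and drop any sum 2a that is achievable ONLY as a + a for a ∈ A (i.e. sums representable only with equal summands).
Enumerate pairs (a, a') with a < a' (symmetric, so each unordered pair gives one sum; this covers all a ≠ a'):
  -1 + 0 = -1
  -1 + 1 = 0
  -1 + 5 = 4
  -1 + 9 = 8
  -1 + 10 = 9
  0 + 1 = 1
  0 + 5 = 5
  0 + 9 = 9
  0 + 10 = 10
  1 + 5 = 6
  1 + 9 = 10
  1 + 10 = 11
  5 + 9 = 14
  5 + 10 = 15
  9 + 10 = 19
Collected distinct sums: {-1, 0, 1, 4, 5, 6, 8, 9, 10, 11, 14, 15, 19}
|A +̂ A| = 13
(Reference bound: |A +̂ A| ≥ 2|A| - 3 for |A| ≥ 2, with |A| = 6 giving ≥ 9.)

|A +̂ A| = 13


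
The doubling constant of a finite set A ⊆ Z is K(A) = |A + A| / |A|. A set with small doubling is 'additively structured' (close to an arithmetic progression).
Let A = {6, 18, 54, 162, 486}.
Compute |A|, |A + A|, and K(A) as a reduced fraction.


|A| = 5.
Compute A + A by enumerating all 25 pairs.
A + A = {12, 24, 36, 60, 72, 108, 168, 180, 216, 324, 492, 504, 540, 648, 972}, so |A + A| = 15.
K = |A + A| / |A| = 15/5 = 3/1 ≈ 3.0000.
Reference: AP of size 5 gives K = 9/5 ≈ 1.8000; a fully generic set of size 5 gives K ≈ 3.0000.

|A| = 5, |A + A| = 15, K = 15/5 = 3/1.


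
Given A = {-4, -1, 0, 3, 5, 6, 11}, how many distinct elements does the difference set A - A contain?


A - A = {a - a' : a, a' ∈ A}; |A| = 7.
Bounds: 2|A|-1 ≤ |A - A| ≤ |A|² - |A| + 1, i.e. 13 ≤ |A - A| ≤ 43.
Note: 0 ∈ A - A always (from a - a). The set is symmetric: if d ∈ A - A then -d ∈ A - A.
Enumerate nonzero differences d = a - a' with a > a' (then include -d):
Positive differences: {1, 2, 3, 4, 5, 6, 7, 8, 9, 10, 11, 12, 15}
Full difference set: {0} ∪ (positive diffs) ∪ (negative diffs).
|A - A| = 1 + 2·13 = 27 (matches direct enumeration: 27).

|A - A| = 27


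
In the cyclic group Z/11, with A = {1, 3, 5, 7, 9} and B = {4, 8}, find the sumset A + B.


Work in Z/11Z: reduce every sum a + b modulo 11.
Enumerate all 10 pairs:
a = 1: 1+4=5, 1+8=9
a = 3: 3+4=7, 3+8=0
a = 5: 5+4=9, 5+8=2
a = 7: 7+4=0, 7+8=4
a = 9: 9+4=2, 9+8=6
Distinct residues collected: {0, 2, 4, 5, 6, 7, 9}
|A + B| = 7 (out of 11 total residues).

A + B = {0, 2, 4, 5, 6, 7, 9}


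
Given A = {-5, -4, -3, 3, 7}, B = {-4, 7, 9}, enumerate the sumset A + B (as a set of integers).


A + B = {a + b : a ∈ A, b ∈ B}.
Enumerate all |A|·|B| = 5·3 = 15 pairs (a, b) and collect distinct sums.
a = -5: -5+-4=-9, -5+7=2, -5+9=4
a = -4: -4+-4=-8, -4+7=3, -4+9=5
a = -3: -3+-4=-7, -3+7=4, -3+9=6
a = 3: 3+-4=-1, 3+7=10, 3+9=12
a = 7: 7+-4=3, 7+7=14, 7+9=16
Collecting distinct sums: A + B = {-9, -8, -7, -1, 2, 3, 4, 5, 6, 10, 12, 14, 16}
|A + B| = 13

A + B = {-9, -8, -7, -1, 2, 3, 4, 5, 6, 10, 12, 14, 16}


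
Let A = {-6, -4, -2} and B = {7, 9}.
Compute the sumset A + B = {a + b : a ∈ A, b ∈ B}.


A + B = {a + b : a ∈ A, b ∈ B}.
Enumerate all |A|·|B| = 3·2 = 6 pairs (a, b) and collect distinct sums.
a = -6: -6+7=1, -6+9=3
a = -4: -4+7=3, -4+9=5
a = -2: -2+7=5, -2+9=7
Collecting distinct sums: A + B = {1, 3, 5, 7}
|A + B| = 4

A + B = {1, 3, 5, 7}


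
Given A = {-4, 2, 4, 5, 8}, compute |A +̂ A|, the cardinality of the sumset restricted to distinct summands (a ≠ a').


Restricted sumset: A +̂ A = {a + a' : a ∈ A, a' ∈ A, a ≠ a'}.
Equivalently, take A + A and drop any sum 2a that is achievable ONLY as a + a for a ∈ A (i.e. sums representable only with equal summands).
Enumerate pairs (a, a') with a < a' (symmetric, so each unordered pair gives one sum; this covers all a ≠ a'):
  -4 + 2 = -2
  -4 + 4 = 0
  -4 + 5 = 1
  -4 + 8 = 4
  2 + 4 = 6
  2 + 5 = 7
  2 + 8 = 10
  4 + 5 = 9
  4 + 8 = 12
  5 + 8 = 13
Collected distinct sums: {-2, 0, 1, 4, 6, 7, 9, 10, 12, 13}
|A +̂ A| = 10
(Reference bound: |A +̂ A| ≥ 2|A| - 3 for |A| ≥ 2, with |A| = 5 giving ≥ 7.)

|A +̂ A| = 10


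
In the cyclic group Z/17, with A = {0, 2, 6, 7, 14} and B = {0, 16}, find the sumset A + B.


Work in Z/17Z: reduce every sum a + b modulo 17.
Enumerate all 10 pairs:
a = 0: 0+0=0, 0+16=16
a = 2: 2+0=2, 2+16=1
a = 6: 6+0=6, 6+16=5
a = 7: 7+0=7, 7+16=6
a = 14: 14+0=14, 14+16=13
Distinct residues collected: {0, 1, 2, 5, 6, 7, 13, 14, 16}
|A + B| = 9 (out of 17 total residues).

A + B = {0, 1, 2, 5, 6, 7, 13, 14, 16}


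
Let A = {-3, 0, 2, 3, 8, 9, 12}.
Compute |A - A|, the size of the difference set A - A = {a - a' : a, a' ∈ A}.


A - A = {a - a' : a, a' ∈ A}; |A| = 7.
Bounds: 2|A|-1 ≤ |A - A| ≤ |A|² - |A| + 1, i.e. 13 ≤ |A - A| ≤ 43.
Note: 0 ∈ A - A always (from a - a). The set is symmetric: if d ∈ A - A then -d ∈ A - A.
Enumerate nonzero differences d = a - a' with a > a' (then include -d):
Positive differences: {1, 2, 3, 4, 5, 6, 7, 8, 9, 10, 11, 12, 15}
Full difference set: {0} ∪ (positive diffs) ∪ (negative diffs).
|A - A| = 1 + 2·13 = 27 (matches direct enumeration: 27).

|A - A| = 27


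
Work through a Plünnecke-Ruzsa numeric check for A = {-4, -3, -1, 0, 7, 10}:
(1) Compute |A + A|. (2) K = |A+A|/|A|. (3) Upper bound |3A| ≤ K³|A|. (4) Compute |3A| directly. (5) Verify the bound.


|A| = 6.
Step 1: Compute A + A by enumerating all 36 pairs.
A + A = {-8, -7, -6, -5, -4, -3, -2, -1, 0, 3, 4, 6, 7, 9, 10, 14, 17, 20}, so |A + A| = 18.
Step 2: Doubling constant K = |A + A|/|A| = 18/6 = 18/6 ≈ 3.0000.
Step 3: Plünnecke-Ruzsa gives |3A| ≤ K³·|A| = (3.0000)³ · 6 ≈ 162.0000.
Step 4: Compute 3A = A + A + A directly by enumerating all triples (a,b,c) ∈ A³; |3A| = 34.
Step 5: Check 34 ≤ 162.0000? Yes ✓.

K = 18/6, Plünnecke-Ruzsa bound K³|A| ≈ 162.0000, |3A| = 34, inequality holds.


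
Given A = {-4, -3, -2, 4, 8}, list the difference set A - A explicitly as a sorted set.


A - A = {a - a' : a, a' ∈ A}.
Compute a - a' for each ordered pair (a, a'):
a = -4: -4--4=0, -4--3=-1, -4--2=-2, -4-4=-8, -4-8=-12
a = -3: -3--4=1, -3--3=0, -3--2=-1, -3-4=-7, -3-8=-11
a = -2: -2--4=2, -2--3=1, -2--2=0, -2-4=-6, -2-8=-10
a = 4: 4--4=8, 4--3=7, 4--2=6, 4-4=0, 4-8=-4
a = 8: 8--4=12, 8--3=11, 8--2=10, 8-4=4, 8-8=0
Collecting distinct values (and noting 0 appears from a-a):
A - A = {-12, -11, -10, -8, -7, -6, -4, -2, -1, 0, 1, 2, 4, 6, 7, 8, 10, 11, 12}
|A - A| = 19

A - A = {-12, -11, -10, -8, -7, -6, -4, -2, -1, 0, 1, 2, 4, 6, 7, 8, 10, 11, 12}


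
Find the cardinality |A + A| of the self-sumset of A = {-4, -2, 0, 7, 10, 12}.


A + A = {a + a' : a, a' ∈ A}; |A| = 6.
General bounds: 2|A| - 1 ≤ |A + A| ≤ |A|(|A|+1)/2, i.e. 11 ≤ |A + A| ≤ 21.
Lower bound 2|A|-1 is attained iff A is an arithmetic progression.
Enumerate sums a + a' for a ≤ a' (symmetric, so this suffices):
a = -4: -4+-4=-8, -4+-2=-6, -4+0=-4, -4+7=3, -4+10=6, -4+12=8
a = -2: -2+-2=-4, -2+0=-2, -2+7=5, -2+10=8, -2+12=10
a = 0: 0+0=0, 0+7=7, 0+10=10, 0+12=12
a = 7: 7+7=14, 7+10=17, 7+12=19
a = 10: 10+10=20, 10+12=22
a = 12: 12+12=24
Distinct sums: {-8, -6, -4, -2, 0, 3, 5, 6, 7, 8, 10, 12, 14, 17, 19, 20, 22, 24}
|A + A| = 18

|A + A| = 18


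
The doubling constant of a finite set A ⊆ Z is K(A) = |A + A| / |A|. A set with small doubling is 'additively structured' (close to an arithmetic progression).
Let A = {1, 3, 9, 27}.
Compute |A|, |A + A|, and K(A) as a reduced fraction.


|A| = 4.
Compute A + A by enumerating all 16 pairs.
A + A = {2, 4, 6, 10, 12, 18, 28, 30, 36, 54}, so |A + A| = 10.
K = |A + A| / |A| = 10/4 = 5/2 ≈ 2.5000.
Reference: AP of size 4 gives K = 7/4 ≈ 1.7500; a fully generic set of size 4 gives K ≈ 2.5000.

|A| = 4, |A + A| = 10, K = 10/4 = 5/2.


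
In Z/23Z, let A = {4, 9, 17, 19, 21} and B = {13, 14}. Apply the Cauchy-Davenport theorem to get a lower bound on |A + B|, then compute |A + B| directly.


Cauchy-Davenport: |A + B| ≥ min(p, |A| + |B| - 1) for A, B nonempty in Z/pZ.
|A| = 5, |B| = 2, p = 23.
CD lower bound = min(23, 5 + 2 - 1) = min(23, 6) = 6.
Compute A + B mod 23 directly:
a = 4: 4+13=17, 4+14=18
a = 9: 9+13=22, 9+14=0
a = 17: 17+13=7, 17+14=8
a = 19: 19+13=9, 19+14=10
a = 21: 21+13=11, 21+14=12
A + B = {0, 7, 8, 9, 10, 11, 12, 17, 18, 22}, so |A + B| = 10.
Verify: 10 ≥ 6? Yes ✓.

CD lower bound = 6, actual |A + B| = 10.


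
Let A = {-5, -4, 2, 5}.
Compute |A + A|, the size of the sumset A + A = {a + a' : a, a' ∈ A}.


A + A = {a + a' : a, a' ∈ A}; |A| = 4.
General bounds: 2|A| - 1 ≤ |A + A| ≤ |A|(|A|+1)/2, i.e. 7 ≤ |A + A| ≤ 10.
Lower bound 2|A|-1 is attained iff A is an arithmetic progression.
Enumerate sums a + a' for a ≤ a' (symmetric, so this suffices):
a = -5: -5+-5=-10, -5+-4=-9, -5+2=-3, -5+5=0
a = -4: -4+-4=-8, -4+2=-2, -4+5=1
a = 2: 2+2=4, 2+5=7
a = 5: 5+5=10
Distinct sums: {-10, -9, -8, -3, -2, 0, 1, 4, 7, 10}
|A + A| = 10

|A + A| = 10


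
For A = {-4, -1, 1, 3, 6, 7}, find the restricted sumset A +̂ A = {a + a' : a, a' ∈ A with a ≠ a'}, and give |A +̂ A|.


Restricted sumset: A +̂ A = {a + a' : a ∈ A, a' ∈ A, a ≠ a'}.
Equivalently, take A + A and drop any sum 2a that is achievable ONLY as a + a for a ∈ A (i.e. sums representable only with equal summands).
Enumerate pairs (a, a') with a < a' (symmetric, so each unordered pair gives one sum; this covers all a ≠ a'):
  -4 + -1 = -5
  -4 + 1 = -3
  -4 + 3 = -1
  -4 + 6 = 2
  -4 + 7 = 3
  -1 + 1 = 0
  -1 + 3 = 2
  -1 + 6 = 5
  -1 + 7 = 6
  1 + 3 = 4
  1 + 6 = 7
  1 + 7 = 8
  3 + 6 = 9
  3 + 7 = 10
  6 + 7 = 13
Collected distinct sums: {-5, -3, -1, 0, 2, 3, 4, 5, 6, 7, 8, 9, 10, 13}
|A +̂ A| = 14
(Reference bound: |A +̂ A| ≥ 2|A| - 3 for |A| ≥ 2, with |A| = 6 giving ≥ 9.)

|A +̂ A| = 14


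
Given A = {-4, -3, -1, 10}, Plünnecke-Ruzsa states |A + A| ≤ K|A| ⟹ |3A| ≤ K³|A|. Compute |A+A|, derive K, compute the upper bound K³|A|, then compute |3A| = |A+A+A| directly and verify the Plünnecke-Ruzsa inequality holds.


|A| = 4.
Step 1: Compute A + A by enumerating all 16 pairs.
A + A = {-8, -7, -6, -5, -4, -2, 6, 7, 9, 20}, so |A + A| = 10.
Step 2: Doubling constant K = |A + A|/|A| = 10/4 = 10/4 ≈ 2.5000.
Step 3: Plünnecke-Ruzsa gives |3A| ≤ K³·|A| = (2.5000)³ · 4 ≈ 62.5000.
Step 4: Compute 3A = A + A + A directly by enumerating all triples (a,b,c) ∈ A³; |3A| = 19.
Step 5: Check 19 ≤ 62.5000? Yes ✓.

K = 10/4, Plünnecke-Ruzsa bound K³|A| ≈ 62.5000, |3A| = 19, inequality holds.


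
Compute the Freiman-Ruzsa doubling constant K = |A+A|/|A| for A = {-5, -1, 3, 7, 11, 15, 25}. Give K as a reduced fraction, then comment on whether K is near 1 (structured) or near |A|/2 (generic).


|A| = 7.
Compute A + A by enumerating all 49 pairs.
A + A = {-10, -6, -2, 2, 6, 10, 14, 18, 20, 22, 24, 26, 28, 30, 32, 36, 40, 50}, so |A + A| = 18.
K = |A + A| / |A| = 18/7 (already in lowest terms) ≈ 2.5714.
Reference: AP of size 7 gives K = 13/7 ≈ 1.8571; a fully generic set of size 7 gives K ≈ 4.0000.

|A| = 7, |A + A| = 18, K = 18/7.


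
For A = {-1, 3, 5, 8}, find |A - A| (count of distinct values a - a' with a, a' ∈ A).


A - A = {a - a' : a, a' ∈ A}; |A| = 4.
Bounds: 2|A|-1 ≤ |A - A| ≤ |A|² - |A| + 1, i.e. 7 ≤ |A - A| ≤ 13.
Note: 0 ∈ A - A always (from a - a). The set is symmetric: if d ∈ A - A then -d ∈ A - A.
Enumerate nonzero differences d = a - a' with a > a' (then include -d):
Positive differences: {2, 3, 4, 5, 6, 9}
Full difference set: {0} ∪ (positive diffs) ∪ (negative diffs).
|A - A| = 1 + 2·6 = 13 (matches direct enumeration: 13).

|A - A| = 13


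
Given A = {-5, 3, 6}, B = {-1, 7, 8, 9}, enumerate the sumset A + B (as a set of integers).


A + B = {a + b : a ∈ A, b ∈ B}.
Enumerate all |A|·|B| = 3·4 = 12 pairs (a, b) and collect distinct sums.
a = -5: -5+-1=-6, -5+7=2, -5+8=3, -5+9=4
a = 3: 3+-1=2, 3+7=10, 3+8=11, 3+9=12
a = 6: 6+-1=5, 6+7=13, 6+8=14, 6+9=15
Collecting distinct sums: A + B = {-6, 2, 3, 4, 5, 10, 11, 12, 13, 14, 15}
|A + B| = 11

A + B = {-6, 2, 3, 4, 5, 10, 11, 12, 13, 14, 15}


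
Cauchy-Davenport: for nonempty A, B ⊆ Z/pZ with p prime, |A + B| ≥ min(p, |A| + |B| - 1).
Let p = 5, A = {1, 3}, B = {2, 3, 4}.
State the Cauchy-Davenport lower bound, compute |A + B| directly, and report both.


Cauchy-Davenport: |A + B| ≥ min(p, |A| + |B| - 1) for A, B nonempty in Z/pZ.
|A| = 2, |B| = 3, p = 5.
CD lower bound = min(5, 2 + 3 - 1) = min(5, 4) = 4.
Compute A + B mod 5 directly:
a = 1: 1+2=3, 1+3=4, 1+4=0
a = 3: 3+2=0, 3+3=1, 3+4=2
A + B = {0, 1, 2, 3, 4}, so |A + B| = 5.
Verify: 5 ≥ 4? Yes ✓.

CD lower bound = 4, actual |A + B| = 5.


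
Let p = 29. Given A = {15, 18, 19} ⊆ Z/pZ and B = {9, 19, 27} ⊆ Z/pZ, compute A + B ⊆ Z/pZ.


Work in Z/29Z: reduce every sum a + b modulo 29.
Enumerate all 9 pairs:
a = 15: 15+9=24, 15+19=5, 15+27=13
a = 18: 18+9=27, 18+19=8, 18+27=16
a = 19: 19+9=28, 19+19=9, 19+27=17
Distinct residues collected: {5, 8, 9, 13, 16, 17, 24, 27, 28}
|A + B| = 9 (out of 29 total residues).

A + B = {5, 8, 9, 13, 16, 17, 24, 27, 28}


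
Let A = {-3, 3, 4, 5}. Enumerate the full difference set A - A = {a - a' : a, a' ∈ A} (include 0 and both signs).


A - A = {a - a' : a, a' ∈ A}.
Compute a - a' for each ordered pair (a, a'):
a = -3: -3--3=0, -3-3=-6, -3-4=-7, -3-5=-8
a = 3: 3--3=6, 3-3=0, 3-4=-1, 3-5=-2
a = 4: 4--3=7, 4-3=1, 4-4=0, 4-5=-1
a = 5: 5--3=8, 5-3=2, 5-4=1, 5-5=0
Collecting distinct values (and noting 0 appears from a-a):
A - A = {-8, -7, -6, -2, -1, 0, 1, 2, 6, 7, 8}
|A - A| = 11

A - A = {-8, -7, -6, -2, -1, 0, 1, 2, 6, 7, 8}


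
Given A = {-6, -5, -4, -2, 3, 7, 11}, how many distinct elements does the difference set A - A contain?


A - A = {a - a' : a, a' ∈ A}; |A| = 7.
Bounds: 2|A|-1 ≤ |A - A| ≤ |A|² - |A| + 1, i.e. 13 ≤ |A - A| ≤ 43.
Note: 0 ∈ A - A always (from a - a). The set is symmetric: if d ∈ A - A then -d ∈ A - A.
Enumerate nonzero differences d = a - a' with a > a' (then include -d):
Positive differences: {1, 2, 3, 4, 5, 7, 8, 9, 11, 12, 13, 15, 16, 17}
Full difference set: {0} ∪ (positive diffs) ∪ (negative diffs).
|A - A| = 1 + 2·14 = 29 (matches direct enumeration: 29).

|A - A| = 29


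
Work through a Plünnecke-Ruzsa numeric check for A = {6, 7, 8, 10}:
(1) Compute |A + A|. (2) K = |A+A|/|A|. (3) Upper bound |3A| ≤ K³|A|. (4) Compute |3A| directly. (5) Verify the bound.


|A| = 4.
Step 1: Compute A + A by enumerating all 16 pairs.
A + A = {12, 13, 14, 15, 16, 17, 18, 20}, so |A + A| = 8.
Step 2: Doubling constant K = |A + A|/|A| = 8/4 = 8/4 ≈ 2.0000.
Step 3: Plünnecke-Ruzsa gives |3A| ≤ K³·|A| = (2.0000)³ · 4 ≈ 32.0000.
Step 4: Compute 3A = A + A + A directly by enumerating all triples (a,b,c) ∈ A³; |3A| = 12.
Step 5: Check 12 ≤ 32.0000? Yes ✓.

K = 8/4, Plünnecke-Ruzsa bound K³|A| ≈ 32.0000, |3A| = 12, inequality holds.


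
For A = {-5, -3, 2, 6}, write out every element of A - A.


A - A = {a - a' : a, a' ∈ A}.
Compute a - a' for each ordered pair (a, a'):
a = -5: -5--5=0, -5--3=-2, -5-2=-7, -5-6=-11
a = -3: -3--5=2, -3--3=0, -3-2=-5, -3-6=-9
a = 2: 2--5=7, 2--3=5, 2-2=0, 2-6=-4
a = 6: 6--5=11, 6--3=9, 6-2=4, 6-6=0
Collecting distinct values (and noting 0 appears from a-a):
A - A = {-11, -9, -7, -5, -4, -2, 0, 2, 4, 5, 7, 9, 11}
|A - A| = 13

A - A = {-11, -9, -7, -5, -4, -2, 0, 2, 4, 5, 7, 9, 11}


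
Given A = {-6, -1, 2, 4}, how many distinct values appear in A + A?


A + A = {a + a' : a, a' ∈ A}; |A| = 4.
General bounds: 2|A| - 1 ≤ |A + A| ≤ |A|(|A|+1)/2, i.e. 7 ≤ |A + A| ≤ 10.
Lower bound 2|A|-1 is attained iff A is an arithmetic progression.
Enumerate sums a + a' for a ≤ a' (symmetric, so this suffices):
a = -6: -6+-6=-12, -6+-1=-7, -6+2=-4, -6+4=-2
a = -1: -1+-1=-2, -1+2=1, -1+4=3
a = 2: 2+2=4, 2+4=6
a = 4: 4+4=8
Distinct sums: {-12, -7, -4, -2, 1, 3, 4, 6, 8}
|A + A| = 9

|A + A| = 9


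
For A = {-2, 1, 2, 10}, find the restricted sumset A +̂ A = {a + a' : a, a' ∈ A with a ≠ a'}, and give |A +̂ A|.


Restricted sumset: A +̂ A = {a + a' : a ∈ A, a' ∈ A, a ≠ a'}.
Equivalently, take A + A and drop any sum 2a that is achievable ONLY as a + a for a ∈ A (i.e. sums representable only with equal summands).
Enumerate pairs (a, a') with a < a' (symmetric, so each unordered pair gives one sum; this covers all a ≠ a'):
  -2 + 1 = -1
  -2 + 2 = 0
  -2 + 10 = 8
  1 + 2 = 3
  1 + 10 = 11
  2 + 10 = 12
Collected distinct sums: {-1, 0, 3, 8, 11, 12}
|A +̂ A| = 6
(Reference bound: |A +̂ A| ≥ 2|A| - 3 for |A| ≥ 2, with |A| = 4 giving ≥ 5.)

|A +̂ A| = 6


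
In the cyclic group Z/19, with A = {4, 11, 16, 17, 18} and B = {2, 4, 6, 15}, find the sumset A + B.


Work in Z/19Z: reduce every sum a + b modulo 19.
Enumerate all 20 pairs:
a = 4: 4+2=6, 4+4=8, 4+6=10, 4+15=0
a = 11: 11+2=13, 11+4=15, 11+6=17, 11+15=7
a = 16: 16+2=18, 16+4=1, 16+6=3, 16+15=12
a = 17: 17+2=0, 17+4=2, 17+6=4, 17+15=13
a = 18: 18+2=1, 18+4=3, 18+6=5, 18+15=14
Distinct residues collected: {0, 1, 2, 3, 4, 5, 6, 7, 8, 10, 12, 13, 14, 15, 17, 18}
|A + B| = 16 (out of 19 total residues).

A + B = {0, 1, 2, 3, 4, 5, 6, 7, 8, 10, 12, 13, 14, 15, 17, 18}


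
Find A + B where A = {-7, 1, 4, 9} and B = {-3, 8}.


A + B = {a + b : a ∈ A, b ∈ B}.
Enumerate all |A|·|B| = 4·2 = 8 pairs (a, b) and collect distinct sums.
a = -7: -7+-3=-10, -7+8=1
a = 1: 1+-3=-2, 1+8=9
a = 4: 4+-3=1, 4+8=12
a = 9: 9+-3=6, 9+8=17
Collecting distinct sums: A + B = {-10, -2, 1, 6, 9, 12, 17}
|A + B| = 7

A + B = {-10, -2, 1, 6, 9, 12, 17}


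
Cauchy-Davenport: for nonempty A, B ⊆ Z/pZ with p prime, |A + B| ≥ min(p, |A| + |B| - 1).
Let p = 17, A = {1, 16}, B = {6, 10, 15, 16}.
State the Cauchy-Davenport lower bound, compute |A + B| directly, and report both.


Cauchy-Davenport: |A + B| ≥ min(p, |A| + |B| - 1) for A, B nonempty in Z/pZ.
|A| = 2, |B| = 4, p = 17.
CD lower bound = min(17, 2 + 4 - 1) = min(17, 5) = 5.
Compute A + B mod 17 directly:
a = 1: 1+6=7, 1+10=11, 1+15=16, 1+16=0
a = 16: 16+6=5, 16+10=9, 16+15=14, 16+16=15
A + B = {0, 5, 7, 9, 11, 14, 15, 16}, so |A + B| = 8.
Verify: 8 ≥ 5? Yes ✓.

CD lower bound = 5, actual |A + B| = 8.


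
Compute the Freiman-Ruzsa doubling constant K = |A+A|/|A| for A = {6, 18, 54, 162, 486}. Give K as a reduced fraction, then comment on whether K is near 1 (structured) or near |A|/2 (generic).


|A| = 5.
Compute A + A by enumerating all 25 pairs.
A + A = {12, 24, 36, 60, 72, 108, 168, 180, 216, 324, 492, 504, 540, 648, 972}, so |A + A| = 15.
K = |A + A| / |A| = 15/5 = 3/1 ≈ 3.0000.
Reference: AP of size 5 gives K = 9/5 ≈ 1.8000; a fully generic set of size 5 gives K ≈ 3.0000.

|A| = 5, |A + A| = 15, K = 15/5 = 3/1.


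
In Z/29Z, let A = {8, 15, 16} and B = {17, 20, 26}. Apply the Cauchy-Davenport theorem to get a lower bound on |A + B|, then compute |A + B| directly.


Cauchy-Davenport: |A + B| ≥ min(p, |A| + |B| - 1) for A, B nonempty in Z/pZ.
|A| = 3, |B| = 3, p = 29.
CD lower bound = min(29, 3 + 3 - 1) = min(29, 5) = 5.
Compute A + B mod 29 directly:
a = 8: 8+17=25, 8+20=28, 8+26=5
a = 15: 15+17=3, 15+20=6, 15+26=12
a = 16: 16+17=4, 16+20=7, 16+26=13
A + B = {3, 4, 5, 6, 7, 12, 13, 25, 28}, so |A + B| = 9.
Verify: 9 ≥ 5? Yes ✓.

CD lower bound = 5, actual |A + B| = 9.


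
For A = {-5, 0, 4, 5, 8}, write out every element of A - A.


A - A = {a - a' : a, a' ∈ A}.
Compute a - a' for each ordered pair (a, a'):
a = -5: -5--5=0, -5-0=-5, -5-4=-9, -5-5=-10, -5-8=-13
a = 0: 0--5=5, 0-0=0, 0-4=-4, 0-5=-5, 0-8=-8
a = 4: 4--5=9, 4-0=4, 4-4=0, 4-5=-1, 4-8=-4
a = 5: 5--5=10, 5-0=5, 5-4=1, 5-5=0, 5-8=-3
a = 8: 8--5=13, 8-0=8, 8-4=4, 8-5=3, 8-8=0
Collecting distinct values (and noting 0 appears from a-a):
A - A = {-13, -10, -9, -8, -5, -4, -3, -1, 0, 1, 3, 4, 5, 8, 9, 10, 13}
|A - A| = 17

A - A = {-13, -10, -9, -8, -5, -4, -3, -1, 0, 1, 3, 4, 5, 8, 9, 10, 13}


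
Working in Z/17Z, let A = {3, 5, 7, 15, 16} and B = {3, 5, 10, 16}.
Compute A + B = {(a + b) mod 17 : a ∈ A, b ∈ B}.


Work in Z/17Z: reduce every sum a + b modulo 17.
Enumerate all 20 pairs:
a = 3: 3+3=6, 3+5=8, 3+10=13, 3+16=2
a = 5: 5+3=8, 5+5=10, 5+10=15, 5+16=4
a = 7: 7+3=10, 7+5=12, 7+10=0, 7+16=6
a = 15: 15+3=1, 15+5=3, 15+10=8, 15+16=14
a = 16: 16+3=2, 16+5=4, 16+10=9, 16+16=15
Distinct residues collected: {0, 1, 2, 3, 4, 6, 8, 9, 10, 12, 13, 14, 15}
|A + B| = 13 (out of 17 total residues).

A + B = {0, 1, 2, 3, 4, 6, 8, 9, 10, 12, 13, 14, 15}


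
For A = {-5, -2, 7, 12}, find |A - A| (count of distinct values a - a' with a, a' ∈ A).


A - A = {a - a' : a, a' ∈ A}; |A| = 4.
Bounds: 2|A|-1 ≤ |A - A| ≤ |A|² - |A| + 1, i.e. 7 ≤ |A - A| ≤ 13.
Note: 0 ∈ A - A always (from a - a). The set is symmetric: if d ∈ A - A then -d ∈ A - A.
Enumerate nonzero differences d = a - a' with a > a' (then include -d):
Positive differences: {3, 5, 9, 12, 14, 17}
Full difference set: {0} ∪ (positive diffs) ∪ (negative diffs).
|A - A| = 1 + 2·6 = 13 (matches direct enumeration: 13).

|A - A| = 13


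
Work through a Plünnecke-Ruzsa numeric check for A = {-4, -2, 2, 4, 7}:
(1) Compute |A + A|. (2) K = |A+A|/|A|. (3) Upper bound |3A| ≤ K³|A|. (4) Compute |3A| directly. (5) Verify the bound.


|A| = 5.
Step 1: Compute A + A by enumerating all 25 pairs.
A + A = {-8, -6, -4, -2, 0, 2, 3, 4, 5, 6, 8, 9, 11, 14}, so |A + A| = 14.
Step 2: Doubling constant K = |A + A|/|A| = 14/5 = 14/5 ≈ 2.8000.
Step 3: Plünnecke-Ruzsa gives |3A| ≤ K³·|A| = (2.8000)³ · 5 ≈ 109.7600.
Step 4: Compute 3A = A + A + A directly by enumerating all triples (a,b,c) ∈ A³; |3A| = 25.
Step 5: Check 25 ≤ 109.7600? Yes ✓.

K = 14/5, Plünnecke-Ruzsa bound K³|A| ≈ 109.7600, |3A| = 25, inequality holds.


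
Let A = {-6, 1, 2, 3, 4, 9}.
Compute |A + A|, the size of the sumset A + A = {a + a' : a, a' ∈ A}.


A + A = {a + a' : a, a' ∈ A}; |A| = 6.
General bounds: 2|A| - 1 ≤ |A + A| ≤ |A|(|A|+1)/2, i.e. 11 ≤ |A + A| ≤ 21.
Lower bound 2|A|-1 is attained iff A is an arithmetic progression.
Enumerate sums a + a' for a ≤ a' (symmetric, so this suffices):
a = -6: -6+-6=-12, -6+1=-5, -6+2=-4, -6+3=-3, -6+4=-2, -6+9=3
a = 1: 1+1=2, 1+2=3, 1+3=4, 1+4=5, 1+9=10
a = 2: 2+2=4, 2+3=5, 2+4=6, 2+9=11
a = 3: 3+3=6, 3+4=7, 3+9=12
a = 4: 4+4=8, 4+9=13
a = 9: 9+9=18
Distinct sums: {-12, -5, -4, -3, -2, 2, 3, 4, 5, 6, 7, 8, 10, 11, 12, 13, 18}
|A + A| = 17

|A + A| = 17


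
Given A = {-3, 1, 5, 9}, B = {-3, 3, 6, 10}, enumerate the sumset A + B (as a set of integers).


A + B = {a + b : a ∈ A, b ∈ B}.
Enumerate all |A|·|B| = 4·4 = 16 pairs (a, b) and collect distinct sums.
a = -3: -3+-3=-6, -3+3=0, -3+6=3, -3+10=7
a = 1: 1+-3=-2, 1+3=4, 1+6=7, 1+10=11
a = 5: 5+-3=2, 5+3=8, 5+6=11, 5+10=15
a = 9: 9+-3=6, 9+3=12, 9+6=15, 9+10=19
Collecting distinct sums: A + B = {-6, -2, 0, 2, 3, 4, 6, 7, 8, 11, 12, 15, 19}
|A + B| = 13

A + B = {-6, -2, 0, 2, 3, 4, 6, 7, 8, 11, 12, 15, 19}


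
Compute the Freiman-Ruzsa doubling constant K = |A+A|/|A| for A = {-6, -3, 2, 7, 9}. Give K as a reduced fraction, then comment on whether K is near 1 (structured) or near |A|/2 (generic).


|A| = 5.
Compute A + A by enumerating all 25 pairs.
A + A = {-12, -9, -6, -4, -1, 1, 3, 4, 6, 9, 11, 14, 16, 18}, so |A + A| = 14.
K = |A + A| / |A| = 14/5 (already in lowest terms) ≈ 2.8000.
Reference: AP of size 5 gives K = 9/5 ≈ 1.8000; a fully generic set of size 5 gives K ≈ 3.0000.

|A| = 5, |A + A| = 14, K = 14/5.


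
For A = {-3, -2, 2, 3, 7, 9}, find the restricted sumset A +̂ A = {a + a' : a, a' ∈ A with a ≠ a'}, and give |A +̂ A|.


Restricted sumset: A +̂ A = {a + a' : a ∈ A, a' ∈ A, a ≠ a'}.
Equivalently, take A + A and drop any sum 2a that is achievable ONLY as a + a for a ∈ A (i.e. sums representable only with equal summands).
Enumerate pairs (a, a') with a < a' (symmetric, so each unordered pair gives one sum; this covers all a ≠ a'):
  -3 + -2 = -5
  -3 + 2 = -1
  -3 + 3 = 0
  -3 + 7 = 4
  -3 + 9 = 6
  -2 + 2 = 0
  -2 + 3 = 1
  -2 + 7 = 5
  -2 + 9 = 7
  2 + 3 = 5
  2 + 7 = 9
  2 + 9 = 11
  3 + 7 = 10
  3 + 9 = 12
  7 + 9 = 16
Collected distinct sums: {-5, -1, 0, 1, 4, 5, 6, 7, 9, 10, 11, 12, 16}
|A +̂ A| = 13
(Reference bound: |A +̂ A| ≥ 2|A| - 3 for |A| ≥ 2, with |A| = 6 giving ≥ 9.)

|A +̂ A| = 13


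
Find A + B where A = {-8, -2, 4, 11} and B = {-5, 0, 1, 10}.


A + B = {a + b : a ∈ A, b ∈ B}.
Enumerate all |A|·|B| = 4·4 = 16 pairs (a, b) and collect distinct sums.
a = -8: -8+-5=-13, -8+0=-8, -8+1=-7, -8+10=2
a = -2: -2+-5=-7, -2+0=-2, -2+1=-1, -2+10=8
a = 4: 4+-5=-1, 4+0=4, 4+1=5, 4+10=14
a = 11: 11+-5=6, 11+0=11, 11+1=12, 11+10=21
Collecting distinct sums: A + B = {-13, -8, -7, -2, -1, 2, 4, 5, 6, 8, 11, 12, 14, 21}
|A + B| = 14

A + B = {-13, -8, -7, -2, -1, 2, 4, 5, 6, 8, 11, 12, 14, 21}


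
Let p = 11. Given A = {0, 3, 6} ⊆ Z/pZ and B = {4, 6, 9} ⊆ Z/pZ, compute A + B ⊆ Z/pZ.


Work in Z/11Z: reduce every sum a + b modulo 11.
Enumerate all 9 pairs:
a = 0: 0+4=4, 0+6=6, 0+9=9
a = 3: 3+4=7, 3+6=9, 3+9=1
a = 6: 6+4=10, 6+6=1, 6+9=4
Distinct residues collected: {1, 4, 6, 7, 9, 10}
|A + B| = 6 (out of 11 total residues).

A + B = {1, 4, 6, 7, 9, 10}


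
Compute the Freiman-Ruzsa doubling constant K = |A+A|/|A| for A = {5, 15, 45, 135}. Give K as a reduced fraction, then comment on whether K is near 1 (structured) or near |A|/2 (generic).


|A| = 4.
Compute A + A by enumerating all 16 pairs.
A + A = {10, 20, 30, 50, 60, 90, 140, 150, 180, 270}, so |A + A| = 10.
K = |A + A| / |A| = 10/4 = 5/2 ≈ 2.5000.
Reference: AP of size 4 gives K = 7/4 ≈ 1.7500; a fully generic set of size 4 gives K ≈ 2.5000.

|A| = 4, |A + A| = 10, K = 10/4 = 5/2.


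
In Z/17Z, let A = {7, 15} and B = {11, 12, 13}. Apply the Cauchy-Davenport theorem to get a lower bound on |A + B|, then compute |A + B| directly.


Cauchy-Davenport: |A + B| ≥ min(p, |A| + |B| - 1) for A, B nonempty in Z/pZ.
|A| = 2, |B| = 3, p = 17.
CD lower bound = min(17, 2 + 3 - 1) = min(17, 4) = 4.
Compute A + B mod 17 directly:
a = 7: 7+11=1, 7+12=2, 7+13=3
a = 15: 15+11=9, 15+12=10, 15+13=11
A + B = {1, 2, 3, 9, 10, 11}, so |A + B| = 6.
Verify: 6 ≥ 4? Yes ✓.

CD lower bound = 4, actual |A + B| = 6.


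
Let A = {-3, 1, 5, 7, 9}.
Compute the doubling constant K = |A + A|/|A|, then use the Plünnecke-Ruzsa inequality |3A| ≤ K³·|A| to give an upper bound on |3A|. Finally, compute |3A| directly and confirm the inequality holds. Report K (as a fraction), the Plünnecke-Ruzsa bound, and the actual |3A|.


|A| = 5.
Step 1: Compute A + A by enumerating all 25 pairs.
A + A = {-6, -2, 2, 4, 6, 8, 10, 12, 14, 16, 18}, so |A + A| = 11.
Step 2: Doubling constant K = |A + A|/|A| = 11/5 = 11/5 ≈ 2.2000.
Step 3: Plünnecke-Ruzsa gives |3A| ≤ K³·|A| = (2.2000)³ · 5 ≈ 53.2400.
Step 4: Compute 3A = A + A + A directly by enumerating all triples (a,b,c) ∈ A³; |3A| = 17.
Step 5: Check 17 ≤ 53.2400? Yes ✓.

K = 11/5, Plünnecke-Ruzsa bound K³|A| ≈ 53.2400, |3A| = 17, inequality holds.


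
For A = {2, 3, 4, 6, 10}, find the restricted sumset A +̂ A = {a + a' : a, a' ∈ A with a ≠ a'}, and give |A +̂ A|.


Restricted sumset: A +̂ A = {a + a' : a ∈ A, a' ∈ A, a ≠ a'}.
Equivalently, take A + A and drop any sum 2a that is achievable ONLY as a + a for a ∈ A (i.e. sums representable only with equal summands).
Enumerate pairs (a, a') with a < a' (symmetric, so each unordered pair gives one sum; this covers all a ≠ a'):
  2 + 3 = 5
  2 + 4 = 6
  2 + 6 = 8
  2 + 10 = 12
  3 + 4 = 7
  3 + 6 = 9
  3 + 10 = 13
  4 + 6 = 10
  4 + 10 = 14
  6 + 10 = 16
Collected distinct sums: {5, 6, 7, 8, 9, 10, 12, 13, 14, 16}
|A +̂ A| = 10
(Reference bound: |A +̂ A| ≥ 2|A| - 3 for |A| ≥ 2, with |A| = 5 giving ≥ 7.)

|A +̂ A| = 10


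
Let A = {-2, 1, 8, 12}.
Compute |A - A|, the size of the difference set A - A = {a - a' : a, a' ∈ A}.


A - A = {a - a' : a, a' ∈ A}; |A| = 4.
Bounds: 2|A|-1 ≤ |A - A| ≤ |A|² - |A| + 1, i.e. 7 ≤ |A - A| ≤ 13.
Note: 0 ∈ A - A always (from a - a). The set is symmetric: if d ∈ A - A then -d ∈ A - A.
Enumerate nonzero differences d = a - a' with a > a' (then include -d):
Positive differences: {3, 4, 7, 10, 11, 14}
Full difference set: {0} ∪ (positive diffs) ∪ (negative diffs).
|A - A| = 1 + 2·6 = 13 (matches direct enumeration: 13).

|A - A| = 13


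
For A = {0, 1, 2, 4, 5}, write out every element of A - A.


A - A = {a - a' : a, a' ∈ A}.
Compute a - a' for each ordered pair (a, a'):
a = 0: 0-0=0, 0-1=-1, 0-2=-2, 0-4=-4, 0-5=-5
a = 1: 1-0=1, 1-1=0, 1-2=-1, 1-4=-3, 1-5=-4
a = 2: 2-0=2, 2-1=1, 2-2=0, 2-4=-2, 2-5=-3
a = 4: 4-0=4, 4-1=3, 4-2=2, 4-4=0, 4-5=-1
a = 5: 5-0=5, 5-1=4, 5-2=3, 5-4=1, 5-5=0
Collecting distinct values (and noting 0 appears from a-a):
A - A = {-5, -4, -3, -2, -1, 0, 1, 2, 3, 4, 5}
|A - A| = 11

A - A = {-5, -4, -3, -2, -1, 0, 1, 2, 3, 4, 5}


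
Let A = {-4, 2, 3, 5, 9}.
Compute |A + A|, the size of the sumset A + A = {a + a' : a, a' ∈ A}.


A + A = {a + a' : a, a' ∈ A}; |A| = 5.
General bounds: 2|A| - 1 ≤ |A + A| ≤ |A|(|A|+1)/2, i.e. 9 ≤ |A + A| ≤ 15.
Lower bound 2|A|-1 is attained iff A is an arithmetic progression.
Enumerate sums a + a' for a ≤ a' (symmetric, so this suffices):
a = -4: -4+-4=-8, -4+2=-2, -4+3=-1, -4+5=1, -4+9=5
a = 2: 2+2=4, 2+3=5, 2+5=7, 2+9=11
a = 3: 3+3=6, 3+5=8, 3+9=12
a = 5: 5+5=10, 5+9=14
a = 9: 9+9=18
Distinct sums: {-8, -2, -1, 1, 4, 5, 6, 7, 8, 10, 11, 12, 14, 18}
|A + A| = 14

|A + A| = 14


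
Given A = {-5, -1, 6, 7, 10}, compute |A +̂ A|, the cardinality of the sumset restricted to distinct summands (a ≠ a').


Restricted sumset: A +̂ A = {a + a' : a ∈ A, a' ∈ A, a ≠ a'}.
Equivalently, take A + A and drop any sum 2a that is achievable ONLY as a + a for a ∈ A (i.e. sums representable only with equal summands).
Enumerate pairs (a, a') with a < a' (symmetric, so each unordered pair gives one sum; this covers all a ≠ a'):
  -5 + -1 = -6
  -5 + 6 = 1
  -5 + 7 = 2
  -5 + 10 = 5
  -1 + 6 = 5
  -1 + 7 = 6
  -1 + 10 = 9
  6 + 7 = 13
  6 + 10 = 16
  7 + 10 = 17
Collected distinct sums: {-6, 1, 2, 5, 6, 9, 13, 16, 17}
|A +̂ A| = 9
(Reference bound: |A +̂ A| ≥ 2|A| - 3 for |A| ≥ 2, with |A| = 5 giving ≥ 7.)

|A +̂ A| = 9


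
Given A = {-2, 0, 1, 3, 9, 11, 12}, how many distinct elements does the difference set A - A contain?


A - A = {a - a' : a, a' ∈ A}; |A| = 7.
Bounds: 2|A|-1 ≤ |A - A| ≤ |A|² - |A| + 1, i.e. 13 ≤ |A - A| ≤ 43.
Note: 0 ∈ A - A always (from a - a). The set is symmetric: if d ∈ A - A then -d ∈ A - A.
Enumerate nonzero differences d = a - a' with a > a' (then include -d):
Positive differences: {1, 2, 3, 5, 6, 8, 9, 10, 11, 12, 13, 14}
Full difference set: {0} ∪ (positive diffs) ∪ (negative diffs).
|A - A| = 1 + 2·12 = 25 (matches direct enumeration: 25).

|A - A| = 25


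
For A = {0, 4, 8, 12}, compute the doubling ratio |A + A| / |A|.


|A| = 4.
Compute A + A by enumerating all 16 pairs.
A + A = {0, 4, 8, 12, 16, 20, 24}, so |A + A| = 7.
K = |A + A| / |A| = 7/4 (already in lowest terms) ≈ 1.7500.
Reference: AP of size 4 gives K = 7/4 ≈ 1.7500; a fully generic set of size 4 gives K ≈ 2.5000.

|A| = 4, |A + A| = 7, K = 7/4.


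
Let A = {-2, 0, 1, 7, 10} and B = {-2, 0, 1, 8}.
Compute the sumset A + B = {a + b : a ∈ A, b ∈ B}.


A + B = {a + b : a ∈ A, b ∈ B}.
Enumerate all |A|·|B| = 5·4 = 20 pairs (a, b) and collect distinct sums.
a = -2: -2+-2=-4, -2+0=-2, -2+1=-1, -2+8=6
a = 0: 0+-2=-2, 0+0=0, 0+1=1, 0+8=8
a = 1: 1+-2=-1, 1+0=1, 1+1=2, 1+8=9
a = 7: 7+-2=5, 7+0=7, 7+1=8, 7+8=15
a = 10: 10+-2=8, 10+0=10, 10+1=11, 10+8=18
Collecting distinct sums: A + B = {-4, -2, -1, 0, 1, 2, 5, 6, 7, 8, 9, 10, 11, 15, 18}
|A + B| = 15

A + B = {-4, -2, -1, 0, 1, 2, 5, 6, 7, 8, 9, 10, 11, 15, 18}


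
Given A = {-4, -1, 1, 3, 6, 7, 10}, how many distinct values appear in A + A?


A + A = {a + a' : a, a' ∈ A}; |A| = 7.
General bounds: 2|A| - 1 ≤ |A + A| ≤ |A|(|A|+1)/2, i.e. 13 ≤ |A + A| ≤ 28.
Lower bound 2|A|-1 is attained iff A is an arithmetic progression.
Enumerate sums a + a' for a ≤ a' (symmetric, so this suffices):
a = -4: -4+-4=-8, -4+-1=-5, -4+1=-3, -4+3=-1, -4+6=2, -4+7=3, -4+10=6
a = -1: -1+-1=-2, -1+1=0, -1+3=2, -1+6=5, -1+7=6, -1+10=9
a = 1: 1+1=2, 1+3=4, 1+6=7, 1+7=8, 1+10=11
a = 3: 3+3=6, 3+6=9, 3+7=10, 3+10=13
a = 6: 6+6=12, 6+7=13, 6+10=16
a = 7: 7+7=14, 7+10=17
a = 10: 10+10=20
Distinct sums: {-8, -5, -3, -2, -1, 0, 2, 3, 4, 5, 6, 7, 8, 9, 10, 11, 12, 13, 14, 16, 17, 20}
|A + A| = 22

|A + A| = 22


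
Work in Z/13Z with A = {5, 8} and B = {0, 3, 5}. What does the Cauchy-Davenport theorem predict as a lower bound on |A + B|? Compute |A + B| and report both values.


Cauchy-Davenport: |A + B| ≥ min(p, |A| + |B| - 1) for A, B nonempty in Z/pZ.
|A| = 2, |B| = 3, p = 13.
CD lower bound = min(13, 2 + 3 - 1) = min(13, 4) = 4.
Compute A + B mod 13 directly:
a = 5: 5+0=5, 5+3=8, 5+5=10
a = 8: 8+0=8, 8+3=11, 8+5=0
A + B = {0, 5, 8, 10, 11}, so |A + B| = 5.
Verify: 5 ≥ 4? Yes ✓.

CD lower bound = 4, actual |A + B| = 5.


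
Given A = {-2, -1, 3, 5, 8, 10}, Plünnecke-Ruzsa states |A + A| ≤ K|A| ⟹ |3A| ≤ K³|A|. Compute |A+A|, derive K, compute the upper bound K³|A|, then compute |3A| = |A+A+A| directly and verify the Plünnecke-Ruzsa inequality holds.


|A| = 6.
Step 1: Compute A + A by enumerating all 36 pairs.
A + A = {-4, -3, -2, 1, 2, 3, 4, 6, 7, 8, 9, 10, 11, 13, 15, 16, 18, 20}, so |A + A| = 18.
Step 2: Doubling constant K = |A + A|/|A| = 18/6 = 18/6 ≈ 3.0000.
Step 3: Plünnecke-Ruzsa gives |3A| ≤ K³·|A| = (3.0000)³ · 6 ≈ 162.0000.
Step 4: Compute 3A = A + A + A directly by enumerating all triples (a,b,c) ∈ A³; |3A| = 33.
Step 5: Check 33 ≤ 162.0000? Yes ✓.

K = 18/6, Plünnecke-Ruzsa bound K³|A| ≈ 162.0000, |3A| = 33, inequality holds.
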